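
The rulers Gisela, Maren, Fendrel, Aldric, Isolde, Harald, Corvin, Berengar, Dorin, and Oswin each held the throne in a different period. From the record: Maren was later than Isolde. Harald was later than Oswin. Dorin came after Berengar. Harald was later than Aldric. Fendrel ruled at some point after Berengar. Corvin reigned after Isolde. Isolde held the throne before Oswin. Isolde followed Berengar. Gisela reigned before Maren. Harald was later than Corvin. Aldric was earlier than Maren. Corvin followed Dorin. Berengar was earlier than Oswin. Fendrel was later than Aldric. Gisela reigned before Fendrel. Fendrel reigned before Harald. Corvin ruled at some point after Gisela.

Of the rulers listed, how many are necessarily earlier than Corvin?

Directly stated before Corvin: Dorin, Gisela, and Isolde.
Berengar reaches Corvin via Berengar → Dorin → Corvin.
No chain forces Oswin (or any of the others) ahead of Corvin.
That's Berengar, Dorin, Gisela, and Isolde — 4 in all.

4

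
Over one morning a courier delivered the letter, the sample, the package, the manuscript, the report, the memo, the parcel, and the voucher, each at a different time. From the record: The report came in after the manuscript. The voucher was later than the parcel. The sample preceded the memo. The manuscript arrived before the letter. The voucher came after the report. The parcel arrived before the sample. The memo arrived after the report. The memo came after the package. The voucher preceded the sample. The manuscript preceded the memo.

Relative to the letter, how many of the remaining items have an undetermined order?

6

Forced before the letter: the manuscript.
That leaves the memo, the package, the parcel, the report, the sample, and the voucher with no forced order relative to the letter — 6.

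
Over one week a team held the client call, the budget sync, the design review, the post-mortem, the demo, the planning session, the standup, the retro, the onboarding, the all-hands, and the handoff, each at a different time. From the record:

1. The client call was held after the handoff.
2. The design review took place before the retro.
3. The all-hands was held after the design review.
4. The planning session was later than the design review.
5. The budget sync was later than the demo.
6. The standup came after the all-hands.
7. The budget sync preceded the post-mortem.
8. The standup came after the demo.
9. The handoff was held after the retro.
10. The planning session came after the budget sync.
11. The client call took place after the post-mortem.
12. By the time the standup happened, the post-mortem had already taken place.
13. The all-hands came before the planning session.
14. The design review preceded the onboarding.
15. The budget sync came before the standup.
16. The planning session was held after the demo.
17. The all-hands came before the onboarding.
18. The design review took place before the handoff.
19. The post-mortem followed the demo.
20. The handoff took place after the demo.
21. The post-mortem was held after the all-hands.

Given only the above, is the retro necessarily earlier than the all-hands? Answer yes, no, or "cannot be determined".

No chain of stated constraints runs from the retro to the all-hands, and none runs from the all-hands to the retro either.
So the relative order of the retro and the all-hands is not fixed by the given facts.

cannot be determined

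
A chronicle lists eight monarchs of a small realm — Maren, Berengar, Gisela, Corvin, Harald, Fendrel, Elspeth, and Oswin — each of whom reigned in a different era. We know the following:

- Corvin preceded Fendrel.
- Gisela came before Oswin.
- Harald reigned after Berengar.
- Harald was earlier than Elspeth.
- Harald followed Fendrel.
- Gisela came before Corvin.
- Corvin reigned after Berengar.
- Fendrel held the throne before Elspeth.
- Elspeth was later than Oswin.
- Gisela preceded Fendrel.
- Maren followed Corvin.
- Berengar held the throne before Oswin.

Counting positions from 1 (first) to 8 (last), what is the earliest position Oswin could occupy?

Berengar and Gisela must both come before Oswin — 2 forced predecessors.
Nothing else is forced ahead of Oswin, so their earliest slot is position 2 + 1 = 3.

3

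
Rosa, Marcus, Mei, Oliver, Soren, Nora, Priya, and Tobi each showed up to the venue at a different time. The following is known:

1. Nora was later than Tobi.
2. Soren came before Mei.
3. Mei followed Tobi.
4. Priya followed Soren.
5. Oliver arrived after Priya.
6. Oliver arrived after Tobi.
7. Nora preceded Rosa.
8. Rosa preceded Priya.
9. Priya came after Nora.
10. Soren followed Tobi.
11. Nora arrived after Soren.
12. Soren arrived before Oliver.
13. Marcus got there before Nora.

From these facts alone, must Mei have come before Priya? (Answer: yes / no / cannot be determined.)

No chain of stated constraints runs from Mei to Priya, and none runs from Priya to Mei either.
So the relative order of Mei and Priya is not fixed by the given facts.

cannot be determined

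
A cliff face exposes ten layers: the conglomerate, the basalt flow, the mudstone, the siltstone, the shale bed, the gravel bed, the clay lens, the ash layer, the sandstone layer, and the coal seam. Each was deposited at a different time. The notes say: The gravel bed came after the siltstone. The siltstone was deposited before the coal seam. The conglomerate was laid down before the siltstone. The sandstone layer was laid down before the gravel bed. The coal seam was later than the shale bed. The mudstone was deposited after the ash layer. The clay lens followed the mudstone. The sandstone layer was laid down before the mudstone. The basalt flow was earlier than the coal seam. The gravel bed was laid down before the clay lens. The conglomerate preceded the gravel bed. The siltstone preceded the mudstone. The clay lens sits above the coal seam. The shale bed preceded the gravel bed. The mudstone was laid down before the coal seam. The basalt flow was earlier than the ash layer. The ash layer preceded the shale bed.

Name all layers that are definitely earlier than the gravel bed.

the ash layer, the basalt flow, the conglomerate, the sandstone layer, the shale bed, the siltstone

Directly stated before the gravel bed: the conglomerate, the sandstone layer, the shale bed, and the siltstone.
The ash layer reaches the gravel bed via the ash layer → the shale bed → the gravel bed.
The basalt flow reaches the gravel bed via the basalt flow → the ash layer → the shale bed → the gravel bed.
No chain forces the coal seam (or any of the others) ahead of the gravel bed.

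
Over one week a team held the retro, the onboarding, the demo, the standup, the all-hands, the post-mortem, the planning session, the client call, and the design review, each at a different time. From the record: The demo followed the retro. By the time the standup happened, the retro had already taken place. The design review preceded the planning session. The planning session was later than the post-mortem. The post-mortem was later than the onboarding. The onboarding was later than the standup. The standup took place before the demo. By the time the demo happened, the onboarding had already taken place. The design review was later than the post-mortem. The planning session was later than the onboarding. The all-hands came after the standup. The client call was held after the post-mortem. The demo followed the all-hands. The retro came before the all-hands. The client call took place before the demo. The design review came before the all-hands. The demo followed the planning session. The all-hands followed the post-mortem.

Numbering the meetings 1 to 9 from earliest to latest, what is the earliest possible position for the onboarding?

The retro and the standup must both come before the onboarding — 2 forced predecessors.
Nothing else is forced ahead of the onboarding, so its earliest slot is position 2 + 1 = 3.

3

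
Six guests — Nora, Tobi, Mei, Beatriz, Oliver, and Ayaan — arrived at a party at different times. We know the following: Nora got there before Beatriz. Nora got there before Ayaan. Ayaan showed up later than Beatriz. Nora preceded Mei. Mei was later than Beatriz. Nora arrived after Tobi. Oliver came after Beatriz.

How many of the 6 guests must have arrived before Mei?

Directly stated before Mei: Beatriz and Nora.
Tobi reaches Mei via Tobi → Nora → Mei.
No chain forces Oliver (or any of the others) ahead of Mei.
That's Beatriz, Nora, and Tobi — 3 in all.

3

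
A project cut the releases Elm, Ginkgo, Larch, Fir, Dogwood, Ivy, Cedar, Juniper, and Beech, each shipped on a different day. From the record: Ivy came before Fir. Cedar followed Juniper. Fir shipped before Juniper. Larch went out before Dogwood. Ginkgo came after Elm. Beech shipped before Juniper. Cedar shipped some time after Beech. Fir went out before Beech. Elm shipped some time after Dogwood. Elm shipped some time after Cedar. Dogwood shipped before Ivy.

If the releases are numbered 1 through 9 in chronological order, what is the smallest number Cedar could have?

7

Beech, Dogwood, Fir, Ivy, Juniper, and Larch must all come before Cedar — 6 forced predecessors.
Nothing else is forced ahead of Cedar, so its earliest slot is position 6 + 1 = 7.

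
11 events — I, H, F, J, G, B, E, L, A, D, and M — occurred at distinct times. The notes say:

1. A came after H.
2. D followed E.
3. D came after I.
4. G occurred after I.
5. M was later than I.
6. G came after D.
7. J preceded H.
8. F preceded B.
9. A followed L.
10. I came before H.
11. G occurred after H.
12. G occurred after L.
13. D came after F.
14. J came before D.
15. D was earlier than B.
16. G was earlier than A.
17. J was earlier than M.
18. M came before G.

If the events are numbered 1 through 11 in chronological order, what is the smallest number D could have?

E, F, I, and J must all come before D — 4 forced predecessors.
Nothing else is forced ahead of D, so its earliest slot is position 4 + 1 = 5.

5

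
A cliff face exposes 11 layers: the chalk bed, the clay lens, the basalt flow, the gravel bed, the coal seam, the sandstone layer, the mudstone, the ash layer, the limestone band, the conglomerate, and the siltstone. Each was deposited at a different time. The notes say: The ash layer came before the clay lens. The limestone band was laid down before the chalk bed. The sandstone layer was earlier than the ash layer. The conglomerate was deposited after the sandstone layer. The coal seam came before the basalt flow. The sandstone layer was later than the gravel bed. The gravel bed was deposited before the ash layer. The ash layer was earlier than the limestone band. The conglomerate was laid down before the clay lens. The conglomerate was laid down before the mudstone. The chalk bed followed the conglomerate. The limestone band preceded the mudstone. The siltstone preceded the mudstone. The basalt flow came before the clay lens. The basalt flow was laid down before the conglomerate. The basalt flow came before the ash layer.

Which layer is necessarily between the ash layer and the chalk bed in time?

the limestone band

Tracing the constraints gives the ash layer → the limestone band → the chalk bed, so the limestone band sits after the ash layer and before the chalk bed.
No other layer is forced both after the ash layer and before the chalk bed.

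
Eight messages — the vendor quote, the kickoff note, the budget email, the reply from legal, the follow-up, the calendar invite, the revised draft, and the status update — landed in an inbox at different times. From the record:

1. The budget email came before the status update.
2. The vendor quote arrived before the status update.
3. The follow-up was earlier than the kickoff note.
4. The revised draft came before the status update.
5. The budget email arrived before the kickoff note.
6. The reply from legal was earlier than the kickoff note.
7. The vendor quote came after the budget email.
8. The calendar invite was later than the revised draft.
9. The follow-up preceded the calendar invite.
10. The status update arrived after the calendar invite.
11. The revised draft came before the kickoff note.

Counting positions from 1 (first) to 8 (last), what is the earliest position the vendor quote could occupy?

2

The budget email must come before the vendor quote — 1 forced predecessor.
Nothing else is forced ahead of the vendor quote, so its earliest slot is position 1 + 1 = 2.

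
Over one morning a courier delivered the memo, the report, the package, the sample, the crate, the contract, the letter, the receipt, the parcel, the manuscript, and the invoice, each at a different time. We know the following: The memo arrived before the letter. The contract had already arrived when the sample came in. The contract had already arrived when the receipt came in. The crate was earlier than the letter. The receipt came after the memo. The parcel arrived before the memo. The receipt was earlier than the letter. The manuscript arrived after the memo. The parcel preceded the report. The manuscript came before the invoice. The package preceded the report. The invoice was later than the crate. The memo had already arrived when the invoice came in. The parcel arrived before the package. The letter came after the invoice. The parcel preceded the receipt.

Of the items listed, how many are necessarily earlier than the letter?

Directly stated before the letter: the crate, the invoice, the memo, and the receipt.
The contract reaches the letter via the contract → the receipt → the letter.
The manuscript reaches the letter via the manuscript → the invoice → the letter.
The parcel reaches the letter via the parcel → the memo → the letter.
That's the contract, the crate, the invoice, the manuscript, the memo, the parcel, and the receipt — 7 in all.

7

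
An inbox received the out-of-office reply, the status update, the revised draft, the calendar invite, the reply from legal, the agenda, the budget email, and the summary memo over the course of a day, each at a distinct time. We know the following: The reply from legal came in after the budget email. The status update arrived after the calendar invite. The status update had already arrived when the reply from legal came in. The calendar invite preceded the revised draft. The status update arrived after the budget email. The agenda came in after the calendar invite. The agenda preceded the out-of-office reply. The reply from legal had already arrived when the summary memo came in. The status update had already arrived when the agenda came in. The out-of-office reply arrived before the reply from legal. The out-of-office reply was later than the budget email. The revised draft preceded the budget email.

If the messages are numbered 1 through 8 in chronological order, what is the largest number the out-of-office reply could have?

6

The out-of-office reply must come before the reply from legal and the summary memo — 2 messages forced after it.
Everything else can be placed before the out-of-office reply in some valid order, so the out-of-office reply can sit as late as position 8 − 2 = 6.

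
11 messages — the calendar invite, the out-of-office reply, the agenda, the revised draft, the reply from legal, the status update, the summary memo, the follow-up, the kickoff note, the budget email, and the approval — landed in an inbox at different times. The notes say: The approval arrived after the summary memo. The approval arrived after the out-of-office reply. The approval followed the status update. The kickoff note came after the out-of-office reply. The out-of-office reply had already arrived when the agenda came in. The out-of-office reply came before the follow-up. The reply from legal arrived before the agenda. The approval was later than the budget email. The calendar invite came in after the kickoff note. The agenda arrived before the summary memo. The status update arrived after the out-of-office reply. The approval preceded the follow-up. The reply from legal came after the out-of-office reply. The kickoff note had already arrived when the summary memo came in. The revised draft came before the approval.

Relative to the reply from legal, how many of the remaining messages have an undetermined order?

Forced before the reply from legal: the out-of-office reply; forced after the reply from legal: the agenda, the approval, the follow-up, and the summary memo.
That leaves the budget email, the calendar invite, the kickoff note, the revised draft, and the status update with no forced order relative to the reply from legal — 5.

5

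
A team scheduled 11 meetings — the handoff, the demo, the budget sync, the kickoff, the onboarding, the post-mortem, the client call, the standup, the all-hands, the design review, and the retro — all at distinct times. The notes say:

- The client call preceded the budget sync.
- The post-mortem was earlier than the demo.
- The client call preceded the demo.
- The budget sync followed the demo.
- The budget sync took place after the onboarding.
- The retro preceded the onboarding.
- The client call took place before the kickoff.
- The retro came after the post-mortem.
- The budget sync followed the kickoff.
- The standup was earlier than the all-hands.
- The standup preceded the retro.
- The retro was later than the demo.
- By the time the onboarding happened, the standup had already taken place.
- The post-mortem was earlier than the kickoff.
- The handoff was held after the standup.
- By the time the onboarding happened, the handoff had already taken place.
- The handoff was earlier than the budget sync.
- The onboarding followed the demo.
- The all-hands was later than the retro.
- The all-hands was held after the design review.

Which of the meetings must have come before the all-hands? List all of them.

Directly stated before the all-hands: the design review, the retro, and the standup.
The client call reaches the all-hands via the client call → the demo → the retro → the all-hands.
The demo reaches the all-hands via the demo → the retro → the all-hands.
The post-mortem reaches the all-hands via the post-mortem → the retro → the all-hands.

the client call, the demo, the design review, the post-mortem, the retro, the standup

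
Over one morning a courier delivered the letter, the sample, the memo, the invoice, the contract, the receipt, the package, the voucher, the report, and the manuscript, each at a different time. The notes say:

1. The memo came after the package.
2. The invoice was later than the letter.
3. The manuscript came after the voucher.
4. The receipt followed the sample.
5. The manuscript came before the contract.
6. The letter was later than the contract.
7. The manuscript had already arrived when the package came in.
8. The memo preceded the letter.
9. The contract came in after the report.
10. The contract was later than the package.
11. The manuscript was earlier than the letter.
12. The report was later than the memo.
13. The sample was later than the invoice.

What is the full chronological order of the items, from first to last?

the voucher, the manuscript, the package, the memo, the report, the contract, the letter, the invoice, the sample, the receipt

The constraints fix every adjacent pair, so only one ordering works:
the voucher → the manuscript → the package → the memo → the report → the contract → the letter → the invoice → the sample → the receipt.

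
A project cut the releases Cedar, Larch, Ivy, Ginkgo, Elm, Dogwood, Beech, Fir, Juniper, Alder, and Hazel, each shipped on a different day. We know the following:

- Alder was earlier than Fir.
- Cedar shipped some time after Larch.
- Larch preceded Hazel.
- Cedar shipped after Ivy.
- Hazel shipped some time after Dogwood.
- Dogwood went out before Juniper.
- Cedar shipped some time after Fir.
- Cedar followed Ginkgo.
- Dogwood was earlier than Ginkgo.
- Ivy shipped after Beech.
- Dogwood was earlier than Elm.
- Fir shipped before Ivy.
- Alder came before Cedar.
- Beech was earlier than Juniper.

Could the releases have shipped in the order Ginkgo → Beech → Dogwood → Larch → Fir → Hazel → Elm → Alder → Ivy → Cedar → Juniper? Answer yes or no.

The constraints require Alder before Fir, but in the proposed sequence Fir appears ahead of Alder. That one violation is enough.

no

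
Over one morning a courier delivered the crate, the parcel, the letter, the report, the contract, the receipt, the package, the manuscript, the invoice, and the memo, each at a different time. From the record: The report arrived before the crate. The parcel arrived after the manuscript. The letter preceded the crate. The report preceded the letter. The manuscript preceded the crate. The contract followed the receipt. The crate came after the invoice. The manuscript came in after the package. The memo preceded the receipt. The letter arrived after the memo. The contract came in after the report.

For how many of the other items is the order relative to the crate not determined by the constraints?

Forced before the crate: the invoice, the letter, the manuscript, the memo, the package, and the report.
That leaves the contract, the parcel, and the receipt with no forced order relative to the crate — 3.

3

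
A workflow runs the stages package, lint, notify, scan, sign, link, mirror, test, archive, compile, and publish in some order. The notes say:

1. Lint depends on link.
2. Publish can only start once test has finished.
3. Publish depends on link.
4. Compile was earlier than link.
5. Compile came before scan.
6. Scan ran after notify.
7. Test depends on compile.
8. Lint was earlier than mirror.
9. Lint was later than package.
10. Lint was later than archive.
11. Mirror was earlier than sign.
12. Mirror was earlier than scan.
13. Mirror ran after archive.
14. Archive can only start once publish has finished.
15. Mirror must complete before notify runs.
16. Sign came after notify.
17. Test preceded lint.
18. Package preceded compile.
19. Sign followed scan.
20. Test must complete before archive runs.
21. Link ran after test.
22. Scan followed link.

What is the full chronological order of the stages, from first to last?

The constraints fix every adjacent pair, so only one ordering works:
package → compile → test → link → publish → archive → lint → mirror → notify → scan → sign.

package, compile, test, link, publish, archive, lint, mirror, notify, scan, sign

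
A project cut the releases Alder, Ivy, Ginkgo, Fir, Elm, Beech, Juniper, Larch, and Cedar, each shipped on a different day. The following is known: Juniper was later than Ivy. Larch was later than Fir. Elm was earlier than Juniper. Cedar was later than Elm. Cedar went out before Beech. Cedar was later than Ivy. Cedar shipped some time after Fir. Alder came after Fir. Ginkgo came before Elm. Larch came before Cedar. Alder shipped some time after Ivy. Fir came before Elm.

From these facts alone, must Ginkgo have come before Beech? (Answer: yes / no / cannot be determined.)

Chain the constraints: Ginkgo → Elm → Cedar → Beech. Each link is directly stated, so Ginkgo comes before Beech.

yes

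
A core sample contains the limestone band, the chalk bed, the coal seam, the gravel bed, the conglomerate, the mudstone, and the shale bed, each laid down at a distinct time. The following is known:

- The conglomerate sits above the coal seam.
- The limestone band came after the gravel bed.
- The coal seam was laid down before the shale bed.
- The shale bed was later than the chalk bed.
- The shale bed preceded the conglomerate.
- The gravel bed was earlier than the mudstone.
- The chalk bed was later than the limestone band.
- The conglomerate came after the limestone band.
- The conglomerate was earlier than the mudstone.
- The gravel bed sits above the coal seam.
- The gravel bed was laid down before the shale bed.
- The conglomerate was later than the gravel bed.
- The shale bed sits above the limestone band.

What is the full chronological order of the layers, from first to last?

The constraints fix every adjacent pair, so only one ordering works:
the coal seam → the gravel bed → the limestone band → the chalk bed → the shale bed → the conglomerate → the mudstone.

the coal seam, the gravel bed, the limestone band, the chalk bed, the shale bed, the conglomerate, the mudstone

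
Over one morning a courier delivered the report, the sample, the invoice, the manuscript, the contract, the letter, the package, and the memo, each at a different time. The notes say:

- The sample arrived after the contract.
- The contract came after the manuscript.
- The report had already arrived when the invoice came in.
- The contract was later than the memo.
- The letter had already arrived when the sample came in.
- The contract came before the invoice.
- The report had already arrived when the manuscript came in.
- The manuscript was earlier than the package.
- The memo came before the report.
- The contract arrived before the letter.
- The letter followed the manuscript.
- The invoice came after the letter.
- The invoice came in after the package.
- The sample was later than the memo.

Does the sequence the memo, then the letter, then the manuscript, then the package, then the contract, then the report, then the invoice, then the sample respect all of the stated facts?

The constraints require the contract before the letter, but in the proposed sequence the letter appears ahead of the contract. That one violation is enough.

no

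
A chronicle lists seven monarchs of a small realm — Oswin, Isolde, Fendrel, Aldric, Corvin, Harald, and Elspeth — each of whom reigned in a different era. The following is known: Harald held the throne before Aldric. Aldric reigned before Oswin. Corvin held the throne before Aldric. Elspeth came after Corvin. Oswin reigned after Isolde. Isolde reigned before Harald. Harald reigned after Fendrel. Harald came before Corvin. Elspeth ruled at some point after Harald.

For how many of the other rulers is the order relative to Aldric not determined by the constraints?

1

Forced before Aldric: Corvin, Fendrel, Harald, and Isolde; forced after Aldric: Oswin.
That leaves Elspeth with no forced order relative to Aldric — 1.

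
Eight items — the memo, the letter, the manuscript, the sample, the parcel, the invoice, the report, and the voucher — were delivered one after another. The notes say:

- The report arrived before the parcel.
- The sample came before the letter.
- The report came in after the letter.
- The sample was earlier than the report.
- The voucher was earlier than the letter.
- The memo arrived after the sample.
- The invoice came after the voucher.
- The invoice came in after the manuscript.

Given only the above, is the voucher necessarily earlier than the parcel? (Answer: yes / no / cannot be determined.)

yes

Chain the constraints: the voucher → the letter → the report → the parcel. Each link is directly stated, so the voucher comes before the parcel.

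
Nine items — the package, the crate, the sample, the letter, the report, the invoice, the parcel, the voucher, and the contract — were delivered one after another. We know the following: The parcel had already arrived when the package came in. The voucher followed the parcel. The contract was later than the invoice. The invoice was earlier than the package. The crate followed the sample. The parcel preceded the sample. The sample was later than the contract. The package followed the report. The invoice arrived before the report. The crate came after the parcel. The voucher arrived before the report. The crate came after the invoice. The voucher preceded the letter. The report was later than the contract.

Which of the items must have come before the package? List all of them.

the contract, the invoice, the parcel, the report, the voucher

Directly stated before the package: the invoice, the parcel, and the report.
The contract reaches the package via the contract → the report → the package.
The voucher reaches the package via the voucher → the report → the package.
No chain forces the letter (or any of the others) ahead of the package.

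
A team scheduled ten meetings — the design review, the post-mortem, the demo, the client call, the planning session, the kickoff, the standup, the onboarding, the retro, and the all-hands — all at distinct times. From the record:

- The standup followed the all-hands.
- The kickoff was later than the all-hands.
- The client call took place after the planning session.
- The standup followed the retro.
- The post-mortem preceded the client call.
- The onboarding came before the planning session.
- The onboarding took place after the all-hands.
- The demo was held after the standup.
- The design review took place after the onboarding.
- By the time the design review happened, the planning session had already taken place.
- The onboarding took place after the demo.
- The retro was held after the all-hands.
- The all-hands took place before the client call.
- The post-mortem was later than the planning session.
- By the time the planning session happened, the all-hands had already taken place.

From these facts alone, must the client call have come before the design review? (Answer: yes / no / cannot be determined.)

cannot be determined

No chain of stated constraints runs from the client call to the design review, and none runs from the design review to the client call either.
So the relative order of the client call and the design review is not fixed by the given facts.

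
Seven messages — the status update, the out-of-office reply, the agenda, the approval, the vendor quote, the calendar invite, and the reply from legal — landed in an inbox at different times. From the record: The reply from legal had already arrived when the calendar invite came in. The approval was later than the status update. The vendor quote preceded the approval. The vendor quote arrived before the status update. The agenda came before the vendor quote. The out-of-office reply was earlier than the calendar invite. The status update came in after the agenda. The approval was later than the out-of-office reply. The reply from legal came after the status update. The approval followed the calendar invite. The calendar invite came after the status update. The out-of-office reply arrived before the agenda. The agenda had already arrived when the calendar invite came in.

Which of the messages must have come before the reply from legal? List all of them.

Directly stated before the reply from legal: the status update.
The agenda reaches the reply from legal via the agenda → the status update → the reply from legal.
The out-of-office reply reaches the reply from legal via the out-of-office reply → the agenda → the status update → the reply from legal.
The vendor quote reaches the reply from legal via the vendor quote → the status update → the reply from legal.

the agenda, the out-of-office reply, the status update, the vendor quote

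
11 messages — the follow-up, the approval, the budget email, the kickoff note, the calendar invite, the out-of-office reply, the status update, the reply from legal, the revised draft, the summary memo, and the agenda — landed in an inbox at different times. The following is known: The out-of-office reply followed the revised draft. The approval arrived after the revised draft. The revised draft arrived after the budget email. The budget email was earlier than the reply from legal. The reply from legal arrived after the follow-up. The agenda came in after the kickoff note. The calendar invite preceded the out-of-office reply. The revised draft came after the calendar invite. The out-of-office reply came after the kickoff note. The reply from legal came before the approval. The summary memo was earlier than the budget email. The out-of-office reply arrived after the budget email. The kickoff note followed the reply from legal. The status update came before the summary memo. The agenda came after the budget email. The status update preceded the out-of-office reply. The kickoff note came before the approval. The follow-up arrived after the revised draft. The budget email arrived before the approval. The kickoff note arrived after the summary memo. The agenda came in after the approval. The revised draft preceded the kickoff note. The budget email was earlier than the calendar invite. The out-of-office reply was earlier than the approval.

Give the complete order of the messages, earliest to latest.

the status update, the summary memo, the budget email, the calendar invite, the revised draft, the follow-up, the reply from legal, the kickoff note, the out-of-office reply, the approval, the agenda

The constraints fix every adjacent pair, so only one ordering works:
the status update → the summary memo → the budget email → the calendar invite → the revised draft → the follow-up → the reply from legal → the kickoff note → the out-of-office reply → the approval → the agenda.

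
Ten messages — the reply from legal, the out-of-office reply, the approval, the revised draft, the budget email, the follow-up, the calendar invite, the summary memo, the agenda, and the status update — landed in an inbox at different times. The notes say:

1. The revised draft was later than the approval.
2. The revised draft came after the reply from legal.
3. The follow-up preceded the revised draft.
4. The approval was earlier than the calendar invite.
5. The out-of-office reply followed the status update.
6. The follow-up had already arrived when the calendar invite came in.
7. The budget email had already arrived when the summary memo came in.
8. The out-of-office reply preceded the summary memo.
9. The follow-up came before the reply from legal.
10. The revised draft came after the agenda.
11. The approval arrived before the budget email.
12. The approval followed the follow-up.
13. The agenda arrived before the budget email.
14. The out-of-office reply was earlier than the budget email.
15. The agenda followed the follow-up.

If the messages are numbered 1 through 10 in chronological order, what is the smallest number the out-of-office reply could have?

The status update must come before the out-of-office reply — 1 forced predecessor.
Nothing else is forced ahead of the out-of-office reply, so its earliest slot is position 1 + 1 = 2.

2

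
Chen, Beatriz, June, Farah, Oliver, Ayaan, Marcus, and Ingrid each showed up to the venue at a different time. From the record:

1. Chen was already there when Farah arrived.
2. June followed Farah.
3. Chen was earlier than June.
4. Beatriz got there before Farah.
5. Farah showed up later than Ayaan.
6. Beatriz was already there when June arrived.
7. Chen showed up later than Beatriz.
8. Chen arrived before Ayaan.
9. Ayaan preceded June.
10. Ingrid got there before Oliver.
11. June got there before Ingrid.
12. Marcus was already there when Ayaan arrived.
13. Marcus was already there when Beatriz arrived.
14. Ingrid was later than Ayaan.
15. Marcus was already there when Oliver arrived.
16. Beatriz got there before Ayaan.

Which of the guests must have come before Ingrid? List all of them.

Directly stated before Ingrid: Ayaan and June.
Beatriz reaches Ingrid via Beatriz → Ayaan → Ingrid.
Chen reaches Ingrid via Chen → Ayaan → Ingrid.
Farah reaches Ingrid via Farah → June → Ingrid.
Likewise Marcus reaches Ingrid by chaining the stated constraints.

Ayaan, Beatriz, Chen, Farah, June, Marcus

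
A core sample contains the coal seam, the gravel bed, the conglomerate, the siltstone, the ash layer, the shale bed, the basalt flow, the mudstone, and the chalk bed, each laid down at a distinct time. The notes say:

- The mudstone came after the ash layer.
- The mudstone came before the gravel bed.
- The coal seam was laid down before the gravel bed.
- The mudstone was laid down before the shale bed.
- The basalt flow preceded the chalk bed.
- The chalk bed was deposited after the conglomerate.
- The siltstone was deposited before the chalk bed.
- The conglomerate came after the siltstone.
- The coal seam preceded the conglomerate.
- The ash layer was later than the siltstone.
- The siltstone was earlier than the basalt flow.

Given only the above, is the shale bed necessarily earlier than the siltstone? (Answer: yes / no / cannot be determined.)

no

Tracing the constraints gives the siltstone → the ash layer → the mudstone → the shale bed, so the siltstone must come before the shale bed.
That means the shale bed cannot be before the siltstone.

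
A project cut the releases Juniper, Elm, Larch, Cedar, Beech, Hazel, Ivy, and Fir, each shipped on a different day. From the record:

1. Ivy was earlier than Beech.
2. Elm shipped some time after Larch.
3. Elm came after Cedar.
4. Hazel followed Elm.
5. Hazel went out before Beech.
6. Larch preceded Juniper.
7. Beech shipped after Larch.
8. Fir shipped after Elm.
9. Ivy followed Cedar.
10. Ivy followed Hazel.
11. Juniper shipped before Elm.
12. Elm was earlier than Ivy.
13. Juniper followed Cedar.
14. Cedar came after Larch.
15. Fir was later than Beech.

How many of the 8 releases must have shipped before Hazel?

4

Directly stated before Hazel: Elm.
Cedar reaches Hazel via Cedar → Elm → Hazel.
Juniper reaches Hazel via Juniper → Elm → Hazel.
Larch reaches Hazel via Larch → Elm → Hazel.
That's Cedar, Elm, Juniper, and Larch — 4 in all.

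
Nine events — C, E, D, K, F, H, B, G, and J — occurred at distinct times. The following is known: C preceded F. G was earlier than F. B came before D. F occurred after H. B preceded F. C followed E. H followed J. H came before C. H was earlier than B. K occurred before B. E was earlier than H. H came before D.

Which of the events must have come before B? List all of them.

E, H, J, K

Directly stated before B: H and K.
E reaches B via E → H → B.
J reaches B via J → H → B.
No chain forces D (or any of the others) ahead of B.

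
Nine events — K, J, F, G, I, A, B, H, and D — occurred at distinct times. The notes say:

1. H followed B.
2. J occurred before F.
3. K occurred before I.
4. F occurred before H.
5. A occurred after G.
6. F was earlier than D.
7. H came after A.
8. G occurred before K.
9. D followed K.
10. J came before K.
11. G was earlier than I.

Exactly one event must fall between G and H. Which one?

Tracing the constraints gives G → A → H, so A sits after G and before H.
No other event is forced both after G and before H.

A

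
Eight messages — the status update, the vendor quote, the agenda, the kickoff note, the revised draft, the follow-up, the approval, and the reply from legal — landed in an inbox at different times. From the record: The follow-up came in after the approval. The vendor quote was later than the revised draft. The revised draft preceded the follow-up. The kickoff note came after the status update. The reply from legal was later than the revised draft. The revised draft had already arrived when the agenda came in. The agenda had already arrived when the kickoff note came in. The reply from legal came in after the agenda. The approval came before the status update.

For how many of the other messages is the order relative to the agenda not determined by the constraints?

Forced before the agenda: the revised draft; forced after the agenda: the kickoff note and the reply from legal.
That leaves the approval, the follow-up, the status update, and the vendor quote with no forced order relative to the agenda — 4.

4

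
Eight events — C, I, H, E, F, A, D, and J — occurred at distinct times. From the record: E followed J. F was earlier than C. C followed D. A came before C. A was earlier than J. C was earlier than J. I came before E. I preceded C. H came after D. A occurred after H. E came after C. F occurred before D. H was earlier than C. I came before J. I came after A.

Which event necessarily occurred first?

F

F has a chain of constraints placing it before every other event, so F must be first.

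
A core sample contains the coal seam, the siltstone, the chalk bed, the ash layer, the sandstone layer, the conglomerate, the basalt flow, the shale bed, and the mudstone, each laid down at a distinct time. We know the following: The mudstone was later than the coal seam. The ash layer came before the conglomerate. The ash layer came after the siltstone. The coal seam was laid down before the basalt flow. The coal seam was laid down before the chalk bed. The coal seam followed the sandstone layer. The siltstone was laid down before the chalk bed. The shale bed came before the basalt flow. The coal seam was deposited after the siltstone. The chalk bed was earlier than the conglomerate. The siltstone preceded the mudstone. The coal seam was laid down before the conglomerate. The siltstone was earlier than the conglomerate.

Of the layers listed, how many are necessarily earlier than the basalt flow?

Directly stated before the basalt flow: the coal seam and the shale bed.
The sandstone layer reaches the basalt flow via the sandstone layer → the coal seam → the basalt flow.
The siltstone reaches the basalt flow via the siltstone → the coal seam → the basalt flow.
That's the coal seam, the sandstone layer, the shale bed, and the siltstone — 4 in all.

4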